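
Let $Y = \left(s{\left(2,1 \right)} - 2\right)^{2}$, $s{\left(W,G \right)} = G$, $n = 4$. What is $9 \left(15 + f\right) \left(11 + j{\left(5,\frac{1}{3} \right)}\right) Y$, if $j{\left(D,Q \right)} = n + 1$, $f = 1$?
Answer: $2304$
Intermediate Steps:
$Y = 1$ ($Y = \left(1 - 2\right)^{2} = \left(-1\right)^{2} = 1$)
$j{\left(D,Q \right)} = 5$ ($j{\left(D,Q \right)} = 4 + 1 = 5$)
$9 \left(15 + f\right) \left(11 + j{\left(5,\frac{1}{3} \right)}\right) Y = 9 \left(15 + 1\right) \left(11 + 5\right) 1 = 9 \cdot 16 \cdot 16 \cdot 1 = 9 \cdot 256 \cdot 1 = 2304 \cdot 1 = 2304$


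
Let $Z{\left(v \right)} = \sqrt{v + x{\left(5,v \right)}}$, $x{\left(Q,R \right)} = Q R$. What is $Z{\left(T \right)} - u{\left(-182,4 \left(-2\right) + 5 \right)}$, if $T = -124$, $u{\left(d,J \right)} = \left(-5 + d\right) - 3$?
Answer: $190 + 2 i \sqrt{186} \approx 190.0 + 27.276 i$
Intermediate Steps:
$u{\left(d,J \right)} = -8 + d$
$Z{\left(v \right)} = \sqrt{6} \sqrt{v}$ ($Z{\left(v \right)} = \sqrt{v + 5 v} = \sqrt{6 v} = \sqrt{6} \sqrt{v}$)
$Z{\left(T \right)} - u{\left(-182,4 \left(-2\right) + 5 \right)} = \sqrt{6} \sqrt{-124} - \left(-8 - 182\right) = \sqrt{6} \cdot 2 i \sqrt{31} - -190 = 2 i \sqrt{186} + 190 = 190 + 2 i \sqrt{186}$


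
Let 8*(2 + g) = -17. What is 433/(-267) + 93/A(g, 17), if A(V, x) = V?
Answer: -70979/2937 ≈ -24.167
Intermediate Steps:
g = -33/8 (g = -2 + (⅛)*(-17) = -2 - 17/8 = -33/8 ≈ -4.1250)
433/(-267) + 93/A(g, 17) = 433/(-267) + 93/(-33/8) = 433*(-1/267) + 93*(-8/33) = -433/267 - 248/11 = -70979/2937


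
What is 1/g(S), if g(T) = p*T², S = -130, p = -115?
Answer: -1/1943500 ≈ -5.1454e-7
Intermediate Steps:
g(T) = -115*T²
1/g(S) = 1/(-115*(-130)²) = 1/(-115*16900) = 1/(-1943500) = -1/1943500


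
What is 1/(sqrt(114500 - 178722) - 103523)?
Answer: -103523/10717075751 - I*sqrt(64222)/10717075751 ≈ -9.6596e-6 - 2.3646e-8*I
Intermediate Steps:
1/(sqrt(114500 - 178722) - 103523) = 1/(sqrt(-64222) - 103523) = 1/(I*sqrt(64222) - 103523) = 1/(-103523 + I*sqrt(64222))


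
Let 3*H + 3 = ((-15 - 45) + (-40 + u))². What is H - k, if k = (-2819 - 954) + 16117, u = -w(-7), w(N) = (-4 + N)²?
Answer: 11806/3 ≈ 3935.3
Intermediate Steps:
u = -121 (u = -(-4 - 7)² = -1*(-11)² = -1*121 = -121)
k = 12344 (k = -3773 + 16117 = 12344)
H = 48838/3 (H = -1 + ((-15 - 45) + (-40 - 121))²/3 = -1 + (-60 - 161)²/3 = -1 + (⅓)*(-221)² = -1 + (⅓)*48841 = -1 + 48841/3 = 48838/3 ≈ 16279.)
H - k = 48838/3 - 1*12344 = 48838/3 - 12344 = 11806/3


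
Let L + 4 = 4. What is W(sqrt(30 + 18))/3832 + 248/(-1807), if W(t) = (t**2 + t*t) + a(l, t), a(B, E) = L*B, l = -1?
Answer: -97108/865553 ≈ -0.11219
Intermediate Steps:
L = 0 (L = -4 + 4 = 0)
a(B, E) = 0 (a(B, E) = 0*B = 0)
W(t) = 2*t**2 (W(t) = (t**2 + t*t) + 0 = (t**2 + t**2) + 0 = 2*t**2 + 0 = 2*t**2)
W(sqrt(30 + 18))/3832 + 248/(-1807) = (2*(sqrt(30 + 18))**2)/3832 + 248/(-1807) = (2*(sqrt(48))**2)*(1/3832) + 248*(-1/1807) = (2*(4*sqrt(3))**2)*(1/3832) - 248/1807 = (2*48)*(1/3832) - 248/1807 = 96*(1/3832) - 248/1807 = 12/479 - 248/1807 = -97108/865553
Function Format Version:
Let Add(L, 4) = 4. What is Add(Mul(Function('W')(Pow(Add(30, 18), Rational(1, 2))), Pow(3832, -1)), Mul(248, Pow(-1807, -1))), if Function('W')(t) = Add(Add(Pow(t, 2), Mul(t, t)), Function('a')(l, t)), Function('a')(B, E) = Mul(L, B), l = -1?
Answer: Rational(-97108, 865553) ≈ -0.11219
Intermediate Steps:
L = 0 (L = Add(-4, 4) = 0)
Function('a')(B, E) = 0 (Function('a')(B, E) = Mul(0, B) = 0)
Function('W')(t) = Mul(2, Pow(t, 2)) (Function('W')(t) = Add(Add(Pow(t, 2), Mul(t, t)), 0) = Add(Add(Pow(t, 2), Pow(t, 2)), 0) = Add(Mul(2, Pow(t, 2)), 0) = Mul(2, Pow(t, 2)))
Add(Mul(Function('W')(Pow(Add(30, 18), Rational(1, 2))), Pow(3832, -1)), Mul(248, Pow(-1807, -1))) = Add(Mul(Mul(2, Pow(Pow(Add(30, 18), Rational(1, 2)), 2)), Pow(3832, -1)), Mul(248, Pow(-1807, -1))) = Add(Mul(Mul(2, Pow(Pow(48, Rational(1, 2)), 2)), Rational(1, 3832)), Mul(248, Rational(-1, 1807))) = Add(Mul(Mul(2, Pow(Mul(4, Pow(3, Rational(1, 2))), 2)), Rational(1, 3832)), Rational(-248, 1807)) = Add(Mul(Mul(2, 48), Rational(1, 3832)), Rational(-248, 1807)) = Add(Mul(96, Rational(1, 3832)), Rational(-248, 1807)) = Add(Rational(12, 479), Rational(-248, 1807)) = Rational(-97108, 865553)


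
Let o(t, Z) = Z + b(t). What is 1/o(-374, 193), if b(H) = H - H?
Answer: 1/193 ≈ 0.0051813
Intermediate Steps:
b(H) = 0
o(t, Z) = Z (o(t, Z) = Z + 0 = Z)
1/o(-374, 193) = 1/193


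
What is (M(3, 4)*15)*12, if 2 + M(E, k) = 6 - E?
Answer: 180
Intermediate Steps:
M(E, k) = 4 - E (M(E, k) = -2 + (6 - E) = 4 - E)
(M(3, 4)*15)*12 = ((4 - 1*3)*15)*12 = ((4 - 3)*15)*12 = (1*15)*12 = 15*12 = 180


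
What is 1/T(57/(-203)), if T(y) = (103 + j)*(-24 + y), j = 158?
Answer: -7/44361 ≈ -0.00015780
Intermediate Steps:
T(y) = -6264 + 261*y (T(y) = (103 + 158)*(-24 + y) = 261*(-24 + y) = -6264 + 261*y)
1/T(57/(-203)) = 1/(-6264 + 261*(57/(-203))) = 1/(-6264 + 261*(57*(-1/203))) = 1/(-6264 + 261*(-57/203)) = 1/(-6264 - 513/7) = 1/(-44361/7) = -7/44361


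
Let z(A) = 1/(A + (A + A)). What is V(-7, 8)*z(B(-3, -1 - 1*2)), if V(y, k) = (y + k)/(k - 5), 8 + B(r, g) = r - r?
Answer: -1/72 ≈ -0.013889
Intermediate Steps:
B(r, g) = -8 (B(r, g) = -8 + (r - r) = -8 + 0 = -8)
V(y, k) = (k + y)/(-5 + k)
z(A) = 1/(3*A) (z(A) = 1/(A + 2*A) = 1/(3*A))
V(-7, 8)*z(B(-3, -1 - 1*2)) = ((8 - 7)/(-5 + 8))*((1/3)/(-8)) = (1/3)*((1/3)*(-1/8)) = ((1/3)*1)*(-1/24) = (1/3)*(-1/24) = -1/72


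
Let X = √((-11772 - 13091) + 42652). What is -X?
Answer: -√17789 ≈ -133.38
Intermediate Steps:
X = √17789 (X = √(-24863 + 42652) = √17789 ≈ 133.38)
-X = -√17789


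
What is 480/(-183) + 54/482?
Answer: -36913/14701 ≈ -2.5109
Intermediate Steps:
480/(-183) + 54/482 = 480*(-1/183) + 54*(1/482) = -160/61 + 27/241 = -36913/14701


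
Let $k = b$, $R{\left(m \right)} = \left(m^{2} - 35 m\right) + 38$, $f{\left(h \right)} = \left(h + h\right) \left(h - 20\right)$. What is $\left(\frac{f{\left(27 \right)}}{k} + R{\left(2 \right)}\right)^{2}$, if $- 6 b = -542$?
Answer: $\frac{41654116}{73441} \approx 567.18$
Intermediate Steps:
$f{\left(h \right)} = 2 h \left(-20 + h\right)$
$b = \frac{271}{3}$ ($b = \left(- \frac{1}{6}\right) \left(-542\right) = \frac{271}{3} \approx 90.333$)
$R{\left(m \right)} = 38 + m^{2} - 35 m$
$k = \frac{271}{3} \approx 90.333$
$\left(\frac{f{\left(27 \right)}}{k} + R{\left(2 \right)}\right)^{2} = \left(\frac{2 \cdot 27 \left(-20 + 27\right)}{\frac{271}{3}} + \left(38 + 2^{2} - 70\right)\right)^{2} = \left(2 \cdot 27 \cdot 7 \cdot \frac{3}{271} + \left(38 + 4 - 70\right)\right)^{2} = \left(378 \cdot \frac{3}{271} - 28\right)^{2} = \left(\frac{1134}{271} - 28\right)^{2} = \left(- \frac{6454}{271}\right)^{2} = \frac{41654116}{73441}$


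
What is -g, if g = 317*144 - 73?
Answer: -45575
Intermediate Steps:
g = 45575 (g = 45648 - 73 = 45575)
-g = -1*45575 = -45575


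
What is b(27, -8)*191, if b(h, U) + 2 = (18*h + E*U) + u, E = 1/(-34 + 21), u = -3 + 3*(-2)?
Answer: 1180953/13 ≈ 90843.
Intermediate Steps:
u = -9 (u = -3 - 6 = -9)
E = -1/13 (E = 1/(-13) = -1/13 ≈ -0.076923)
b(h, U) = -11 + 18*h - U/13 (b(h, U) = -2 + ((18*h - U/13) - 9) = -2 + (-9 + 18*h - U/13) = -11 + 18*h - U/13)
b(27, -8)*191 = (-11 + 18*27 - 1/13*(-8))*191 = (-11 + 486 + 8/13)*191 = (6183/13)*191 = 1180953/13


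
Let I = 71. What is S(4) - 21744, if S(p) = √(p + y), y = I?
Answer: -21744 + 5*√3 ≈ -21735.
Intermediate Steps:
y = 71
S(p) = √(71 + p) (S(p) = √(p + 71) = √(71 + p))
S(4) - 21744 = √(71 + 4) - 21744 = √75 - 21744 = 5*√3 - 21744 = -21744 + 5*√3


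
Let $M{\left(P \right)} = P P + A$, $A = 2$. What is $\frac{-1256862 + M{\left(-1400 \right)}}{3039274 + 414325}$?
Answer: $\frac{703140}{3453599} \approx 0.2036$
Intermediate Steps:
$M{\left(P \right)} = 2 + P^{2}$ ($M{\left(P \right)} = P P + 2 = P^{2} + 2 = 2 + P^{2}$)
$\frac{-1256862 + M{\left(-1400 \right)}}{3039274 + 414325} = \frac{-1256862 + \left(2 + \left(-1400\right)^{2}\right)}{3039274 + 414325} = \frac{-1256862 + \left(2 + 1960000\right)}{3453599} = \left(-1256862 + 1960002\right) \frac{1}{3453599} = 703140 \cdot \frac{1}{3453599} = \frac{703140}{3453599}$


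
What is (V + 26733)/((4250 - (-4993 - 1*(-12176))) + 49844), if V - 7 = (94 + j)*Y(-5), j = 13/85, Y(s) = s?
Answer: 148859/265829 ≈ 0.55998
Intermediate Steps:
j = 13/85 (j = 13*(1/85) = 13/85 ≈ 0.15294)
V = -7884/17 (V = 7 + (94 + 13/85)*(-5) = 7 + (8003/85)*(-5) = 7 - 8003/17 = -7884/17 ≈ -463.76)
(V + 26733)/((4250 - (-4993 - 1*(-12176))) + 49844) = (-7884/17 + 26733)/((4250 - (-4993 - 1*(-12176))) + 49844) = 446577/(17*((4250 - (-4993 + 12176)) + 49844)) = 446577/(17*((4250 - 1*7183) + 49844)) = 446577/(17*((4250 - 7183) + 49844)) = 446577/(17*(-2933 + 49844)) = (446577/17)/46911 = (446577/17)*(1/46911) = 148859/265829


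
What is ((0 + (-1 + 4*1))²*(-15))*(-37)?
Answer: 4995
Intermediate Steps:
((0 + (-1 + 4*1))²*(-15))*(-37) = ((0 + (-1 + 4))²*(-15))*(-37) = ((0 + 3)²*(-15))*(-37) = (3²*(-15))*(-37) = (9*(-15))*(-37) = -135*(-37) = 4995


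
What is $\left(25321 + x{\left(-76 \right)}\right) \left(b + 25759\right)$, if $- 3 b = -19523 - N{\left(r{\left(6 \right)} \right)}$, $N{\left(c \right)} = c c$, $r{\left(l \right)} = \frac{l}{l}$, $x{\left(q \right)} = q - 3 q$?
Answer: $821937291$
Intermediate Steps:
$x{\left(q \right)} = - 2 q$
$r{\left(l \right)} = 1$
$N{\left(c \right)} = c^{2}$
$b = 6508$ ($b = - \frac{-19523 - 1^{2}}{3} = - \frac{-19523 - 1}{3} = \left(- \frac{1}{3}\right) \left(-19524\right) = 6508$)
$\left(25321 + x{\left(-76 \right)}\right) \left(b + 25759\right) = \left(25321 - -152\right) \left(6508 + 25759\right) = \left(25321 + 152\right) 32267 = 25473 \cdot 32267 = 821937291$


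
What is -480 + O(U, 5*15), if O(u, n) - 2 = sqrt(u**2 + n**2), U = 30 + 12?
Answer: -478 + 3*sqrt(821) ≈ -392.04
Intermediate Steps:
U = 42
O(u, n) = 2 + sqrt(n**2 + u**2) (O(u, n) = 2 + sqrt(u**2 + n**2) = 2 + sqrt(n**2 + u**2))
-480 + O(U, 5*15) = -480 + (2 + sqrt((5*15)**2 + 42**2)) = -480 + (2 + sqrt(75**2 + 1764)) = -480 + (2 + sqrt(5625 + 1764)) = -480 + (2 + sqrt(7389)) = -480 + (2 + 3*sqrt(821)) = -478 + 3*sqrt(821)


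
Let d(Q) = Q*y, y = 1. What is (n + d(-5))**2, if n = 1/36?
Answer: 32041/1296 ≈ 24.723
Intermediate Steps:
n = 1/36 ≈ 0.027778
d(Q) = Q (d(Q) = Q*1 = Q)
(n + d(-5))**2 = (1/36 - 5)**2 = (-179/36)**2 = 32041/1296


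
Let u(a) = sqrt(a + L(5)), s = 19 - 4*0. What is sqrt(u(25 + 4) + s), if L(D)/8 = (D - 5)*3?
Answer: sqrt(19 + sqrt(29)) ≈ 4.9381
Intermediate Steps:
L(D) = -120 + 24*D (L(D) = 8*((D - 5)*3) = 8*((-5 + D)*3) = 8*(-15 + 3*D) = -120 + 24*D)
s = 19 (s = 19 + 0 = 19)
u(a) = sqrt(a) (u(a) = sqrt(a + (-120 + 24*5)) = sqrt(a + (-120 + 120)) = sqrt(a + 0) = sqrt(a))
sqrt(u(25 + 4) + s) = sqrt(sqrt(25 + 4) + 19) = sqrt(sqrt(29) + 19) = sqrt(19 + sqrt(29))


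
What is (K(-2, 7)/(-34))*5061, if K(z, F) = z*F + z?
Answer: 40488/17 ≈ 2381.6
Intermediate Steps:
K(z, F) = z + F*z (K(z, F) = F*z + z = z + F*z)
(K(-2, 7)/(-34))*5061 = (-2*(1 + 7)/(-34))*5061 = (-2*8*(-1/34))*5061 = -16*(-1/34)*5061 = (8/17)*5061 = 40488/17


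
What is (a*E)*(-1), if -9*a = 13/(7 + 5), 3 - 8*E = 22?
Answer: -247/864 ≈ -0.28588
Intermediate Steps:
E = -19/8 (E = 3/8 - ⅛*22 = 3/8 - 11/4 = -19/8 ≈ -2.3750)
a = -13/108 (a = -13/(9*(7 + 5)) = -13/(9*12) = -⅑*13/12 = -13/108 ≈ -0.12037)
(a*E)*(-1) = -13/108*(-19/8)*(-1) = (247/864)*(-1) = -247/864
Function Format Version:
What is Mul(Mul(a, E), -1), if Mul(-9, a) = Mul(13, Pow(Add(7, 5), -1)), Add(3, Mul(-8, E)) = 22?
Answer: Rational(-247, 864) ≈ -0.28588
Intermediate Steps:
E = Rational(-19, 8) (E = Add(Rational(3, 8), Mul(Rational(-1, 8), 22)) = Add(Rational(3, 8), Rational(-11, 4)) = Rational(-19, 8) ≈ -2.3750)
a = Rational(-13, 108) (a = Mul(Rational(-1, 9), Mul(13, Pow(Add(7, 5), -1))) = Mul(Rational(-1, 9), Mul(13, Pow(12, -1))) = Mul(Rational(-1, 9), Mul(13, Rational(1, 12))) = Mul(Rational(-1, 9), Rational(13, 12)) = Rational(-13, 108) ≈ -0.12037)
Mul(Mul(a, E), -1) = Mul(Mul(Rational(-13, 108), Rational(-19, 8)), -1) = Mul(Rational(247, 864), -1) = Rational(-247, 864)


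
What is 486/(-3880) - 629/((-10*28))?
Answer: 57611/27160 ≈ 2.1212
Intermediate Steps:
486/(-3880) - 629/((-10*28)) = 486*(-1/3880) - 629/(-280) = -243/1940 - 629*(-1/280) = -243/1940 + 629/280 = 57611/27160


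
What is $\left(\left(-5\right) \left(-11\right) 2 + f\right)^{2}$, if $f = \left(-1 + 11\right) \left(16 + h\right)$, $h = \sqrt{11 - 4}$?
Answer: $73600 + 5400 \sqrt{7} \approx 87887.0$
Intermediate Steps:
$h = \sqrt{7} \approx 2.6458$
$f = 160 + 10 \sqrt{7}$ ($f = \left(-1 + 11\right) \left(16 + \sqrt{7}\right) = 10 \left(16 + \sqrt{7}\right) = 160 + 10 \sqrt{7} \approx 186.46$)
$\left(\left(-5\right) \left(-11\right) 2 + f\right)^{2} = \left(\left(-5\right) \left(-11\right) 2 + \left(160 + 10 \sqrt{7}\right)\right)^{2} = \left(55 \cdot 2 + \left(160 + 10 \sqrt{7}\right)\right)^{2} = \left(110 + \left(160 + 10 \sqrt{7}\right)\right)^{2} = \left(270 + 10 \sqrt{7}\right)^{2}$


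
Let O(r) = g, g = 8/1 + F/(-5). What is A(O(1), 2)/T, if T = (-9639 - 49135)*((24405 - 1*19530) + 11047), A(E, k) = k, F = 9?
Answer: -1/467899814 ≈ -2.1372e-9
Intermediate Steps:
g = 31/5 (g = 8/1 + 9/(-5) = 8*1 + 9*(-⅕) = 8 - 9/5 = 31/5 ≈ 6.2000)
O(r) = 31/5
T = -935799628 (T = -58774*((24405 - 19530) + 11047) = -58774*(4875 + 11047) = -58774*15922 = -935799628)
A(O(1), 2)/T = 2/(-935799628) = 2*(-1/935799628) = -1/467899814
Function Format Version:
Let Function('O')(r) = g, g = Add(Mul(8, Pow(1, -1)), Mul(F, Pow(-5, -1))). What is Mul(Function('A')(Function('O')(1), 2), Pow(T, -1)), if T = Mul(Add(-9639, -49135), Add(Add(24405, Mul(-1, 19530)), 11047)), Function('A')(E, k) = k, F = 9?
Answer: Rational(-1, 467899814) ≈ -2.1372e-9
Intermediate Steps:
g = Rational(31, 5) (g = Add(Mul(8, Pow(1, -1)), Mul(9, Pow(-5, -1))) = Add(Mul(8, 1), Mul(9, Rational(-1, 5))) = Add(8, Rational(-9, 5)) = Rational(31, 5) ≈ 6.2000)
Function('O')(r) = Rational(31, 5)
T = -935799628 (T = Mul(-58774, Add(Add(24405, -19530), 11047)) = Mul(-58774, Add(4875, 11047)) = Mul(-58774, 15922) = -935799628)
Mul(Function('A')(Function('O')(1), 2), Pow(T, -1)) = Mul(2, Pow(-935799628, -1)) = Mul(2, Rational(-1, 935799628)) = Rational(-1, 467899814)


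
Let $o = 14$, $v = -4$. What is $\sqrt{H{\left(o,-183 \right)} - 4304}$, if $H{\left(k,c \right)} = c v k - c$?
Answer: $\sqrt{6127} \approx 78.275$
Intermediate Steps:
$H{\left(k,c \right)} = - c - 4 c k$ ($H{\left(k,c \right)} = c \left(-4\right) k - c = - 4 c k - c = - c - 4 c k$)
$\sqrt{H{\left(o,-183 \right)} - 4304} = \sqrt{- 183 \left(-1 - 56\right) - 4304} = \sqrt{\left(-183\right) \left(-57\right) - 4304} = \sqrt{10431 - 4304} = \sqrt{6127}$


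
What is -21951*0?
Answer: 0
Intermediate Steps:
-21951*0 = -7317*0 = 0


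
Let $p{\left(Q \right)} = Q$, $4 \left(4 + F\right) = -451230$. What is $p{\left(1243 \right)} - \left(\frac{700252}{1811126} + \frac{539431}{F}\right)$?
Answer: $\frac{254862571081815}{204315840749} \approx 1247.4$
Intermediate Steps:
$F = - \frac{225623}{2}$ ($F = -4 + \frac{1}{4} \left(-451230\right) = -4 - \frac{225615}{2} = - \frac{225623}{2} \approx -1.1281 \cdot 10^{5}$)
$p{\left(1243 \right)} - \left(\frac{700252}{1811126} + \frac{539431}{F}\right) = 1243 - \left(\frac{700252}{1811126} + \frac{539431}{- \frac{225623}{2}}\right) = 1243 - \left(700252 \cdot \frac{1}{1811126} + 539431 \left(- \frac{2}{225623}\right)\right) = 1243 - \left(\frac{350126}{905563} - \frac{1078862}{225623}\right) = 1243 - - \frac{897981030808}{204315840749} = 1243 + \frac{897981030808}{204315840749} = \frac{254862571081815}{204315840749}$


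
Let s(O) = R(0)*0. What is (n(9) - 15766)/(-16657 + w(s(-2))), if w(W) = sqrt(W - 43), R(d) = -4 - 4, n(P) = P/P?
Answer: 262597605/277455692 + 15765*I*sqrt(43)/277455692 ≈ 0.94645 + 0.00037259*I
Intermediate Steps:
n(P) = 1
R(d) = -8
s(O) = 0 (s(O) = -8*0 = 0)
w(W) = sqrt(-43 + W)
(n(9) - 15766)/(-16657 + w(s(-2))) = (1 - 15766)/(-16657 + sqrt(-43 + 0)) = -15765/(-16657 + sqrt(-43)) = -15765/(-16657 + I*sqrt(43))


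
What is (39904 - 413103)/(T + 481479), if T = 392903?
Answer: -373199/874382 ≈ -0.42681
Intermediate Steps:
(39904 - 413103)/(T + 481479) = (39904 - 413103)/(392903 + 481479) = -373199/874382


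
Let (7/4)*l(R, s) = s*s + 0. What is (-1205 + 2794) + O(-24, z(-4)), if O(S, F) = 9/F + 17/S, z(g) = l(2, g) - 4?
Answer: 38161/24 ≈ 1590.0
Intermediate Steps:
l(R, s) = 4*s**2/7 (l(R, s) = 4*(s*s + 0)/7 = 4*(s**2 + 0)/7 = 4*s**2/7)
z(g) = -4 + 4*g**2/7 (z(g) = 4*g**2/7 - 4 = -4 + 4*g**2/7)
(-1205 + 2794) + O(-24, z(-4)) = (-1205 + 2794) + (9/(-4 + (4/7)*(-4)**2) + 17/(-24)) = 1589 + (9/(-4 + (4/7)*16) + 17*(-1/24)) = 1589 + (9/(-4 + 64/7) - 17/24) = 1589 + (9/(36/7) - 17/24) = 1589 + (9*(7/36) - 17/24) = 1589 + (7/4 - 17/24) = 1589 + 25/24 = 38161/24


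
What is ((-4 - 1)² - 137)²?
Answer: 12544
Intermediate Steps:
((-4 - 1)² - 137)² = ((-5)² - 137)² = (25 - 137)² = (-112)² = 12544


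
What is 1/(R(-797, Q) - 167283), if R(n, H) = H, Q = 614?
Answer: -1/166669 ≈ -5.9999e-6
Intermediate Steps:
1/(R(-797, Q) - 167283) = 1/(614 - 167283) = 1/(-166669) = -1/166669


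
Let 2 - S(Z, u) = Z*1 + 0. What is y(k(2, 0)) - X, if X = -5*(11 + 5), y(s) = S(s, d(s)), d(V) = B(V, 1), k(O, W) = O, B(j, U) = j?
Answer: 80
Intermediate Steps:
d(V) = V
S(Z, u) = 2 - Z (S(Z, u) = 2 - (Z*1 + 0) = 2 - (Z + 0) = 2 - Z)
y(s) = 2 - s
X = -80 (X = -5*16 = -80)
y(k(2, 0)) - X = (2 - 1*2) - 1*(-80) = (2 - 2) + 80 = 0 + 80 = 80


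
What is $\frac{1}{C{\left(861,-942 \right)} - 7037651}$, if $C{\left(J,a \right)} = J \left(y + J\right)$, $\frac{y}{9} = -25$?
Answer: $- \frac{1}{6490055} \approx -1.5408 \cdot 10^{-7}$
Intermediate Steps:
$y = -225$ ($y = 9 \left(-25\right) = -225$)
$C{\left(J,a \right)} = J \left(-225 + J\right)$
$\frac{1}{C{\left(861,-942 \right)} - 7037651} = \frac{1}{861 \left(-225 + 861\right) - 7037651} = \frac{1}{861 \cdot 636 - 7037651} = \frac{1}{547596 - 7037651} = \frac{1}{-6490055} = - \frac{1}{6490055}$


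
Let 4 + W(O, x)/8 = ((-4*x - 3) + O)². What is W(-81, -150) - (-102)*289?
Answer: 2159494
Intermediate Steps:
W(O, x) = -32 + 8*(-3 + O - 4*x)² (W(O, x) = -32 + 8*((-4*x - 3) + O)² = -32 + 8*((-3 - 4*x) + O)² = -32 + 8*(-3 + O - 4*x)²)
W(-81, -150) - (-102)*289 = (-32 + 8*(3 - 1*(-81) + 4*(-150))²) - (-102)*289 = (-32 + 8*(3 + 81 - 600)²) - 1*(-29478) = (-32 + 8*(-516)²) + 29478 = (-32 + 8*266256) + 29478 = (-32 + 2130048) + 29478 = 2130016 + 29478 = 2159494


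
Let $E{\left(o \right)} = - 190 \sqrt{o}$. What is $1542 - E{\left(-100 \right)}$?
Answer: $1542 + 1900 i \approx 1542.0 + 1900.0 i$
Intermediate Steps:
$1542 - E{\left(-100 \right)} = 1542 - - 190 \sqrt{-100} = 1542 - - 190 \cdot 10 i = 1542 - - 1900 i = 1542 + 1900 i$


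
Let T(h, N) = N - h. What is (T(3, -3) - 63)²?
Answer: 4761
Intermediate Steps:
(T(3, -3) - 63)² = ((-3 - 1*3) - 63)² = ((-3 - 3) - 63)² = (-6 - 63)² = (-69)² = 4761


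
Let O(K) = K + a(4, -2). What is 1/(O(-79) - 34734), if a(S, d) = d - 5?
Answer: -1/34820 ≈ -2.8719e-5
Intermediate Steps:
a(S, d) = -5 + d
O(K) = -7 + K (O(K) = K + (-5 - 2) = K - 7 = -7 + K)
1/(O(-79) - 34734) = 1/((-7 - 79) - 34734) = 1/(-86 - 34734) = 1/(-34820) = -1/34820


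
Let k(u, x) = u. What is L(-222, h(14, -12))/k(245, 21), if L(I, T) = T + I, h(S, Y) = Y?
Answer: -234/245 ≈ -0.95510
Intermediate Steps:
L(I, T) = I + T
L(-222, h(14, -12))/k(245, 21) = (-222 - 12)/245 = -234*1/245 = -234/245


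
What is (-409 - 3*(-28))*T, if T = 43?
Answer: -13975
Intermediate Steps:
(-409 - 3*(-28))*T = (-409 - 3*(-28))*43 = (-409 - 1*(-84))*43 = (-409 + 84)*43 = -325*43 = -13975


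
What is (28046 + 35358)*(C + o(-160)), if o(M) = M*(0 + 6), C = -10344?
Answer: -716718816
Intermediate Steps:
o(M) = 6*M (o(M) = M*6 = 6*M)
(28046 + 35358)*(C + o(-160)) = (28046 + 35358)*(-10344 + 6*(-160)) = 63404*(-10344 - 960) = 63404*(-11304) = -716718816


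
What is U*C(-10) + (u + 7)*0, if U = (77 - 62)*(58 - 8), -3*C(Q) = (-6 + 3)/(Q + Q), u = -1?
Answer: -75/2 ≈ -37.500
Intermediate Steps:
C(Q) = 1/(2*Q) (C(Q) = -(-6 + 3)/(3*(Q + Q)) = -(-1)/(2*Q) = 1/(2*Q))
U = 750 (U = 15*50 = 750)
U*C(-10) + (u + 7)*0 = 750*((½)/(-10)) + (-1 + 7)*0 = 750*((½)*(-⅒)) + 6*0 = 750*(-1/20) + 0 = -75/2 + 0 = -75/2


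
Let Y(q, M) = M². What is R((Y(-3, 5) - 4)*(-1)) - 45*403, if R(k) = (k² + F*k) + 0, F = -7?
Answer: -17547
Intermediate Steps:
R(k) = k² - 7*k (R(k) = (k² - 7*k) + 0 = k² - 7*k)
R((Y(-3, 5) - 4)*(-1)) - 45*403 = ((5² - 4)*(-1))*(-7 + (5² - 4)*(-1)) - 45*403 = ((25 - 4)*(-1))*(-7 + (25 - 4)*(-1)) - 18135 = (21*(-1))*(-7 + 21*(-1)) - 18135 = -21*(-7 - 21) - 18135 = -21*(-28) - 18135 = 588 - 18135 = -17547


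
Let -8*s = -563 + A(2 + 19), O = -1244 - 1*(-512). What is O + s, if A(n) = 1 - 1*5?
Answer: -5289/8 ≈ -661.13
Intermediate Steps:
O = -732 (O = -1244 + 512 = -732)
A(n) = -4 (A(n) = 1 - 5 = -4)
s = 567/8 (s = -(-563 - 4)/8 = -⅛*(-567) = 567/8 ≈ 70.875)
O + s = -732 + 567/8 = -5289/8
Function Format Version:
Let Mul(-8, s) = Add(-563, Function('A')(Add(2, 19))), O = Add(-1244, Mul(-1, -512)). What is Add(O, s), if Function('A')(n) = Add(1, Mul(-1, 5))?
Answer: Rational(-5289, 8) ≈ -661.13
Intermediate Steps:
O = -732 (O = Add(-1244, 512) = -732)
Function('A')(n) = -4 (Function('A')(n) = Add(1, -5) = -4)
s = Rational(567, 8) (s = Mul(Rational(-1, 8), Add(-563, -4)) = Mul(Rational(-1, 8), -567) = Rational(567, 8) ≈ 70.875)
Add(O, s) = Add(-732, Rational(567, 8)) = Rational(-5289, 8)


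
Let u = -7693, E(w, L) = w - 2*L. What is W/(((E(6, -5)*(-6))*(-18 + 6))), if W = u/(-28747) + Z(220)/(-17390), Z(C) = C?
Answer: 12745693/57589670016 ≈ 0.00022132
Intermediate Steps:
W = 12745693/49991033 (W = -7693/(-28747) + 220/(-17390) = -7693*(-1/28747) + 220*(-1/17390) = 7693/28747 - 22/1739 = 12745693/49991033 ≈ 0.25496)
W/(((E(6, -5)*(-6))*(-18 + 6))) = 12745693/(49991033*((((6 - 2*(-5))*(-6))*(-18 + 6)))) = 12745693/(49991033*((((6 + 10)*(-6))*(-12)))) = 12745693/(49991033*(((16*(-6))*(-12)))) = 12745693/(49991033*((-96*(-12)))) = (12745693/49991033)/1152 = (12745693/49991033)*(1/1152) = 12745693/57589670016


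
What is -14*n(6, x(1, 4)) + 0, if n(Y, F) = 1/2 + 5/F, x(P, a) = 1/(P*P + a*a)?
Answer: -1197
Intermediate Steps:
x(P, a) = 1/(P**2 + a**2)
n(Y, F) = 1/2 + 5/F (n(Y, F) = 1*(1/2) + 5/F = 1/2 + 5/F)
-14*n(6, x(1, 4)) + 0 = -7*(10 + 1/(1**2 + 4**2))/(1/(1**2 + 4**2)) + 0 = -7*(10 + 1/(1 + 16))/(1/(1 + 16)) + 0 = -7*(10 + 1/17)/(1/17) + 0 = -7*(10 + 1/17)/1/17 + 0 = -7*17*171/17 + 0 = -14*171/2 + 0 = -1197 + 0 = -1197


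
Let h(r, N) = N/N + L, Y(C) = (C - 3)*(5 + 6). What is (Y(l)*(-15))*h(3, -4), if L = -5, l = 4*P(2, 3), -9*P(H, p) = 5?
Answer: -10340/3 ≈ -3446.7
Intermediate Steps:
P(H, p) = -5/9 (P(H, p) = -⅑*5 = -5/9)
l = -20/9 (l = 4*(-5/9) = -20/9 ≈ -2.2222)
Y(C) = -33 + 11*C (Y(C) = (-3 + C)*11 = -33 + 11*C)
h(r, N) = -4 (h(r, N) = N/N - 5 = 1 - 5 = -4)
(Y(l)*(-15))*h(3, -4) = ((-33 + 11*(-20/9))*(-15))*(-4) = ((-33 - 220/9)*(-15))*(-4) = -517/9*(-15)*(-4) = (2585/3)*(-4) = -10340/3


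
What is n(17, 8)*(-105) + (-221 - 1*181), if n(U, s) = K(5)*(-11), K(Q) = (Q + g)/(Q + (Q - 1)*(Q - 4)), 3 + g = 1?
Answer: -17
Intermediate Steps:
g = -2 (g = -3 + 1 = -2)
K(Q) = (-2 + Q)/(Q + (-1 + Q)*(-4 + Q)) (K(Q) = (Q - 2)/(Q + (Q - 1)*(Q - 4)) = (-2 + Q)/(Q + (-1 + Q)*(-4 + Q)))
n(U, s) = -11/3 (n(U, s) = -11/(-2 + 5) = -11/3)
n(17, 8)*(-105) + (-221 - 1*181) = -11/3*(-105) + (-221 - 1*181) = 385 + (-221 - 181) = 385 - 402 = -17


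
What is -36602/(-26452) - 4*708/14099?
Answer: 220569767/186473374 ≈ 1.1828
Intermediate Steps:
-36602/(-26452) - 4*708/14099 = -36602*(-1/26452) - 2832*1/14099 = 18301/13226 - 2832/14099 = 220569767/186473374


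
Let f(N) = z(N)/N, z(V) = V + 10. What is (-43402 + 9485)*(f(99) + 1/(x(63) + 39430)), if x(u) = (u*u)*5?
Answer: -219140246858/5868225 ≈ -37344.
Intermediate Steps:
z(V) = 10 + V
f(N) = (10 + N)/N
x(u) = 5*u**2 (x(u) = u**2*5 = 5*u**2)
(-43402 + 9485)*(f(99) + 1/(x(63) + 39430)) = (-43402 + 9485)*((10 + 99)/99 + 1/(5*63**2 + 39430)) = -33917*((1/99)*109 + 1/(5*3969 + 39430)) = -33917*(109/99 + 1/(19845 + 39430)) = -33917*(109/99 + 1/59275) = -33917*6461074/5868225 = -219140246858/5868225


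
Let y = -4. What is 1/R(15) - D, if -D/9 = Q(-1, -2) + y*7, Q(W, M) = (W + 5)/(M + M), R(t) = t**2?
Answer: -58724/225 ≈ -261.00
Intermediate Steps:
Q(W, M) = (5 + W)/(2*M) (Q(W, M) = (5 + W)/((2*M)) = (5 + W)*(1/(2*M)) = (5 + W)/(2*M))
D = 261 (D = -9*((1/2)*(5 - 1)/(-2) - 4*7) = -9*((1/2)*(-1/2)*4 - 28) = -9*(-1 - 28) = -9*(-29) = 261)
1/R(15) - D = 1/(15**2) - 1*261 = 1/225 - 261 = -58724/225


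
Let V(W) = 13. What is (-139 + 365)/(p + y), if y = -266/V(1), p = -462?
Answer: -1469/3136 ≈ -0.46843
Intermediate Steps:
y = -266/13 ≈ -20.462
(-139 + 365)/(p + y) = (-139 + 365)/(-462 - 266/13) = 226/(-6272/13) = 226*(-13/6272) = -1469/3136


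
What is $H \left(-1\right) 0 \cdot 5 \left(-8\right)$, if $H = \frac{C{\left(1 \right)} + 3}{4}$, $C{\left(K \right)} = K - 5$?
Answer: $0$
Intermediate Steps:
$C{\left(K \right)} = -5 + K$
$H = - \frac{1}{4}$ ($H = \frac{\left(-5 + 1\right) + 3}{4} = \frac{-4 + 3}{4} = \frac{1}{4} \left(-1\right) = - \frac{1}{4} \approx -0.25$)
$H \left(-1\right) 0 \cdot 5 \left(-8\right) = \left(- \frac{1}{4}\right) \left(-1\right) 0 \cdot 5 \left(-8\right) = \frac{1}{4} \cdot 0 \cdot 5 \left(-8\right) = 0 \cdot 5 \left(-8\right) = 0 \left(-8\right) = 0$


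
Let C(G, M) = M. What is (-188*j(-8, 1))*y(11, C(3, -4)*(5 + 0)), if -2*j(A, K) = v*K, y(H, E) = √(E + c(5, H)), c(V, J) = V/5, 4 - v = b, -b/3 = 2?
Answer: 940*I*√19 ≈ 4097.4*I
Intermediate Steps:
b = -6 (b = -3*2 = -6)
v = 10 (v = 4 - 1*(-6) = 4 + 6 = 10)
c(V, J) = V/5 (c(V, J) = V*(⅕) = V/5)
y(H, E) = √(1 + E) (y(H, E) = √(E + (⅕)*5) = √(E + 1) = √(1 + E))
j(A, K) = -5*K
(-188*j(-8, 1))*y(11, C(3, -4)*(5 + 0)) = (-(-940))*√(1 - 4*(5 + 0)) = (-188*(-5))*√(1 - 4*5) = 940*√(1 - 20) = 940*√(-19) = 940*(I*√19) = 940*I*√19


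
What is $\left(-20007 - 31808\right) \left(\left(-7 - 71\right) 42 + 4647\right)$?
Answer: $-71038365$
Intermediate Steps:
$\left(-20007 - 31808\right) \left(\left(-7 - 71\right) 42 + 4647\right) = - 51815 \left(\left(-78\right) 42 + 4647\right) = - 51815 \left(-3276 + 4647\right) = \left(-51815\right) 1371 = -71038365$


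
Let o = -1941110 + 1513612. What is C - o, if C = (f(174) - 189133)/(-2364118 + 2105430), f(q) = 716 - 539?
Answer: 27647197895/64672 ≈ 4.2750e+5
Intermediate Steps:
f(q) = 177
o = -427498
C = 47239/64672 (C = (177 - 189133)/(-2364118 + 2105430) = -188956/(-258688) = -188956*(-1/258688) = 47239/64672 ≈ 0.73044)
C - o = 47239/64672 - 1*(-427498) = 47239/64672 + 427498 = 27647197895/64672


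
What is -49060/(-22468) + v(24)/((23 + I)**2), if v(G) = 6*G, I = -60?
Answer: 17599633/7689673 ≈ 2.2887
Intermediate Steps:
-49060/(-22468) + v(24)/((23 + I)**2) = -49060/(-22468) + (6*24)/((23 - 60)**2) = -49060*(-1/22468) + 144/((-37)**2) = 12265/5617 + 144/1369 = 17599633/7689673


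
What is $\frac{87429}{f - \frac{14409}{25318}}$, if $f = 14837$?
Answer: $\frac{2213527422}{375628757} \approx 5.8929$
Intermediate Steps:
$\frac{87429}{f - \frac{14409}{25318}} = \frac{87429}{14837 - \frac{14409}{25318}} = \frac{87429}{\frac{375628757}{25318}} = 87429 \cdot \frac{25318}{375628757} = \frac{2213527422}{375628757}$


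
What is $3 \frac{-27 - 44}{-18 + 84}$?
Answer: $- \frac{71}{22} \approx -3.2273$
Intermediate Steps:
$3 \frac{-27 - 44}{-18 + 84} = 3 \left(- \frac{71}{66}\right) = - \frac{71}{22}$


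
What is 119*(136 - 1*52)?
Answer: 9996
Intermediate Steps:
119*(136 - 1*52) = 119*(136 - 52) = 119*84 = 9996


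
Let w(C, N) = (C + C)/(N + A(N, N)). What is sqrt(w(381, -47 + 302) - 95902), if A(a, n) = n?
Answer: 3*I*sqrt(76986795)/85 ≈ 309.68*I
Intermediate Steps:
w(C, N) = C/N (w(C, N) = (C + C)/(N + N) = (2*C)/((2*N)) = (2*C)*(1/(2*N)) = C/N)
sqrt(w(381, -47 + 302) - 95902) = sqrt(381/(-47 + 302) - 95902) = sqrt(381/255 - 95902) = sqrt(381*(1/255) - 95902) = sqrt(127/85 - 95902) = sqrt(-8151543/85) = 3*I*sqrt(76986795)/85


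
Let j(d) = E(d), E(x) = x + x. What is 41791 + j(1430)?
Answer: 44651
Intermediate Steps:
E(x) = 2*x
j(d) = 2*d
41791 + j(1430) = 41791 + 2*1430 = 41791 + 2860 = 44651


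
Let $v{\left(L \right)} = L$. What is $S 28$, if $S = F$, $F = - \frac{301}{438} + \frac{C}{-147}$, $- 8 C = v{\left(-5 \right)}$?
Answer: $- \frac{19787}{1022} \approx -19.361$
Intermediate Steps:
$C = \frac{5}{8}$ ($C = \left(- \frac{1}{8}\right) \left(-5\right) = \frac{5}{8} \approx 0.625$)
$F = - \frac{19787}{28616}$ ($F = - \frac{301}{438} + \frac{5}{8 \left(-147\right)} = \left(-301\right) \frac{1}{438} + \frac{5}{8} \left(- \frac{1}{147}\right) = - \frac{301}{438} - \frac{5}{1176} = - \frac{19787}{28616} \approx -0.69147$)
$S = - \frac{19787}{28616} \approx -0.69147$
$S 28 = \left(- \frac{19787}{28616}\right) 28 = - \frac{19787}{1022}$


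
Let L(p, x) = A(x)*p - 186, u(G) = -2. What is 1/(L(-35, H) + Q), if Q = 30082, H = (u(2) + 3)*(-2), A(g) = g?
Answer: 1/29966 ≈ 3.3371e-5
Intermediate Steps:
H = -2 (H = (-2 + 3)*(-2) = 1*(-2) = -2)
L(p, x) = -186 + p*x (L(p, x) = x*p - 186 = p*x - 186 = -186 + p*x)
1/(L(-35, H) + Q) = 1/((-186 - 35*(-2)) + 30082) = 1/((-186 + 70) + 30082) = 1/(-116 + 30082) = 1/29966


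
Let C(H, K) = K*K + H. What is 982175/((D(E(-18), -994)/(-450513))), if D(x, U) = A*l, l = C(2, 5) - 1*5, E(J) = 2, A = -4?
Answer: 442482605775/88 ≈ 5.0282e+9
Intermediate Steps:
C(H, K) = H + K**2 (C(H, K) = K**2 + H = H + K**2)
l = 22 (l = (2 + 5**2) - 1*5 = (2 + 25) - 5 = 27 - 5 = 22)
D(x, U) = -88 (D(x, U) = -4*22 = -88)
982175/((D(E(-18), -994)/(-450513))) = 982175/((-88/(-450513))) = 982175/((-88*(-1/450513))) = 982175/(88/450513) = 982175*(450513/88) = 442482605775/88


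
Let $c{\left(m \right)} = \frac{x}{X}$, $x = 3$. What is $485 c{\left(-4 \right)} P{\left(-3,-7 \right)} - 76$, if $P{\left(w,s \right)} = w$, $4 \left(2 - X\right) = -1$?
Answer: $-2016$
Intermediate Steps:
$X = \frac{9}{4}$ ($X = 2 - - \frac{1}{4} = 2 + \frac{1}{4} = \frac{9}{4} \approx 2.25$)
$c{\left(m \right)} = \frac{4}{3}$ ($c{\left(m \right)} = \frac{3}{\frac{9}{4}} = 3 \cdot \frac{4}{9} = \frac{4}{3}$)
$485 c{\left(-4 \right)} P{\left(-3,-7 \right)} - 76 = 485 \cdot \frac{4}{3} \left(-3\right) - 76 = 485 \left(-4\right) - 76 = -1940 - 76 = -2016$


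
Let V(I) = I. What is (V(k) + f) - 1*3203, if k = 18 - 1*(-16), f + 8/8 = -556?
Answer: -3726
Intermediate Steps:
f = -557 (f = -1 - 556 = -557)
k = 34 (k = 18 + 16 = 34)
(V(k) + f) - 1*3203 = (34 - 557) - 1*3203 = -523 - 3203 = -3726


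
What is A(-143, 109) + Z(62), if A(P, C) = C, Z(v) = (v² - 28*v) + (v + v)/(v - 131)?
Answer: 152849/69 ≈ 2215.2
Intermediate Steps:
Z(v) = v² - 28*v + 2*v/(-131 + v) (Z(v) = (v² - 28*v) + (2*v)/(-131 + v) = (v² - 28*v) + 2*v/(-131 + v) = v² - 28*v + 2*v/(-131 + v))
A(-143, 109) + Z(62) = 109 + 62*(3670 + 62² - 159*62)/(-131 + 62) = 109 + 62*(3670 + 3844 - 9858)/(-69) = 109 + 62*(-1/69)*(-2344) = 109 + 145328/69 = 152849/69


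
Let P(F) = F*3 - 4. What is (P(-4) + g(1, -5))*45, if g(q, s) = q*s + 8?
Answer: -585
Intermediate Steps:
g(q, s) = 8 + q*s
P(F) = -4 + 3*F (P(F) = 3*F - 4 = -4 + 3*F)
(P(-4) + g(1, -5))*45 = ((-4 + 3*(-4)) + (8 + 1*(-5)))*45 = ((-4 - 12) + (8 - 5))*45 = (-16 + 3)*45 = -13*45 = -585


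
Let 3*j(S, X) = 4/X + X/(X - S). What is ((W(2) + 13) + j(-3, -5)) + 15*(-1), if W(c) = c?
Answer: 17/30 ≈ 0.56667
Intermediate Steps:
j(S, X) = 4/(3*X) + X/(3*(X - S)) (j(S, X) = (4/X + X/(X - S))/3 = 4/(3*X) + X/(3*(X - S)))
((W(2) + 13) + j(-3, -5)) + 15*(-1) = ((2 + 13) + (1/3)*(-1*(-5)**2 - 4*(-5) + 4*(-3))/(-5*(-3 - 1*(-5)))) + 15*(-1) = (15 + (1/3)*(-1/5)*(-1*25 + 20 - 12)/(-3 + 5)) - 15 = (15 + (1/3)*(-1/5)*(-25 + 20 - 12)/2) - 15 = (15 + (1/3)*(-1/5)*(1/2)*(-17)) - 15 = (15 + 17/30) - 15 = 467/30 - 15 = 17/30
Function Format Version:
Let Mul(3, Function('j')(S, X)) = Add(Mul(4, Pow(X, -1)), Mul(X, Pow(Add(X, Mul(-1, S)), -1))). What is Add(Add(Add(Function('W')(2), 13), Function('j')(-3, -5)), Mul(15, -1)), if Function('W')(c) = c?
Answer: Rational(17, 30) ≈ 0.56667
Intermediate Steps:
Function('j')(S, X) = Add(Mul(Rational(4, 3), Pow(X, -1)), Mul(Rational(1, 3), X, Pow(Add(X, Mul(-1, S)), -1))) (Function('j')(S, X) = Mul(Rational(1, 3), Add(Mul(4, Pow(X, -1)), Mul(X, Pow(Add(X, Mul(-1, S)), -1)))) = Add(Mul(Rational(4, 3), Pow(X, -1)), Mul(Rational(1, 3), X, Pow(Add(X, Mul(-1, S)), -1))))
Add(Add(Add(Function('W')(2), 13), Function('j')(-3, -5)), Mul(15, -1)) = Add(Add(Add(2, 13), Mul(Rational(1, 3), Pow(-5, -1), Pow(Add(-3, Mul(-1, -5)), -1), Add(Mul(-1, Pow(-5, 2)), Mul(-4, -5), Mul(4, -3)))), Mul(15, -1)) = Add(Add(15, Mul(Rational(1, 3), Rational(-1, 5), Pow(Add(-3, 5), -1), Add(Mul(-1, 25), 20, -12))), -15) = Add(Add(15, Mul(Rational(1, 3), Rational(-1, 5), Pow(2, -1), Add(-25, 20, -12))), -15) = Add(Add(15, Mul(Rational(1, 3), Rational(-1, 5), Rational(1, 2), -17)), -15) = Add(Add(15, Rational(17, 30)), -15) = Add(Rational(467, 30), -15) = Rational(17, 30)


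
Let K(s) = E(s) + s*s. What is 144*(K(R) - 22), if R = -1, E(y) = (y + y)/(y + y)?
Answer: -2880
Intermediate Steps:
E(y) = 1 (E(y) = (2*y)/((2*y)) = (2*y)*(1/(2*y)) = 1)
K(s) = 1 + s**2 (K(s) = 1 + s*s = 1 + s**2)
144*(K(R) - 22) = 144*((1 + (-1)**2) - 22) = 144*((1 + 1) - 22) = 144*(2 - 22) = 144*(-20) = -2880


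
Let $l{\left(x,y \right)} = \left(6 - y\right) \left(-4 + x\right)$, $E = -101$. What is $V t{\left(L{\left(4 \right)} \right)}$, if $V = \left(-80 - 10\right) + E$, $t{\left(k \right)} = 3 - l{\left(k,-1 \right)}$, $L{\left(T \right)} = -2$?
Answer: $-8595$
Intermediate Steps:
$l{\left(x,y \right)} = \left(-4 + x\right) \left(6 - y\right)$
$t{\left(k \right)} = 31 - 7 k$ ($t{\left(k \right)} = 3 - \left(-24 + 4 \left(-1\right) + 6 k - k \left(-1\right)\right) = 3 - \left(-24 - 4 + 6 k + k\right) = 3 - \left(-28 + 7 k\right) = 31 - 7 k$)
$V = -191$ ($V = \left(-80 - 10\right) - 101 = -90 - 101 = -191$)
$V t{\left(L{\left(4 \right)} \right)} = - 191 \left(31 - -14\right) = - 191 \left(31 + 14\right) = \left(-191\right) 45 = -8595$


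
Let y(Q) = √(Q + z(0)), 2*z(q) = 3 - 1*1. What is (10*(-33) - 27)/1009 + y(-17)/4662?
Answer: -357/1009 + 2*I/2331 ≈ -0.35382 + 0.000858*I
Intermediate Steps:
z(q) = 1 (z(q) = (3 - 1*1)/2 = (3 - 1)/2 = (½)*2 = 1)
y(Q) = √(1 + Q) (y(Q) = √(Q + 1) = √(1 + Q))
(10*(-33) - 27)/1009 + y(-17)/4662 = (10*(-33) - 27)/1009 + √(1 - 17)/4662 = (-330 - 27)*(1/1009) + √(-16)*(1/4662) = -357*1/1009 + (4*I)*(1/4662) = -357/1009 + 2*I/2331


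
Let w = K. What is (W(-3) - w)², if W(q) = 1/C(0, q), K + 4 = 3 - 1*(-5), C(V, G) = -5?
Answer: 441/25 ≈ 17.640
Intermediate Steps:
K = 4 (K = -4 + (3 - 1*(-5)) = -4 + (3 + 5) = -4 + 8 = 4)
W(q) = -⅕ (W(q) = 1/(-5) = -⅕)
w = 4
(W(-3) - w)² = (-⅕ - 1*4)² = (-⅕ - 4)² = (-21/5)² = 441/25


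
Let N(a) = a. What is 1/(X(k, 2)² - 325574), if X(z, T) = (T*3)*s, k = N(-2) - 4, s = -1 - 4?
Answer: -1/324674 ≈ -3.0800e-6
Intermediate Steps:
s = -5
k = -6 (k = -2 - 4 = -6)
X(z, T) = -15*T (X(z, T) = (T*3)*(-5) = (3*T)*(-5) = -15*T)
1/(X(k, 2)² - 325574) = 1/((-15*2)² - 325574) = 1/((-30)² - 325574) = 1/(900 - 325574) = 1/(-324674) = -1/324674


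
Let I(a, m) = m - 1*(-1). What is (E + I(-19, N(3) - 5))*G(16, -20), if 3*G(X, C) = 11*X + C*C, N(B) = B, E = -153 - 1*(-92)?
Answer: -11904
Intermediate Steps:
E = -61 (E = -153 + 92 = -61)
I(a, m) = 1 + m (I(a, m) = m + 1 = 1 + m)
G(X, C) = C**2/3 + 11*X/3 (G(X, C) = (11*X + C*C)/3 = (11*X + C**2)/3 = (C**2 + 11*X)/3 = C**2/3 + 11*X/3)
(E + I(-19, N(3) - 5))*G(16, -20) = (-61 + (1 + (3 - 5)))*((1/3)*(-20)**2 + (11/3)*16) = (-61 + (1 - 2))*((1/3)*400 + 176/3) = (-61 - 1)*(400/3 + 176/3) = -62*192 = -11904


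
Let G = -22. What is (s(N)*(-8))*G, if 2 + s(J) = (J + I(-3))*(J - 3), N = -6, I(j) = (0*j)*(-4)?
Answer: 9152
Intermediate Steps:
I(j) = 0 (I(j) = 0*(-4) = 0)
s(J) = -2 + J*(-3 + J) (s(J) = -2 + (J + 0)*(J - 3) = -2 + J*(-3 + J))
(s(N)*(-8))*G = ((-2 + (-6)² - 3*(-6))*(-8))*(-22) = ((-2 + 36 + 18)*(-8))*(-22) = (52*(-8))*(-22) = -416*(-22) = 9152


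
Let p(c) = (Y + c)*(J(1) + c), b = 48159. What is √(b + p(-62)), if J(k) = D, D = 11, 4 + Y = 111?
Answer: 42*√26 ≈ 214.16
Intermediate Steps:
Y = 107 (Y = -4 + 111 = 107)
J(k) = 11
p(c) = (11 + c)*(107 + c) (p(c) = (107 + c)*(11 + c) = (11 + c)*(107 + c))
√(b + p(-62)) = √(48159 + (1177 + (-62)² + 118*(-62))) = √(48159 + (1177 + 3844 - 7316)) = √(48159 - 2295) = √45864 = 42*√26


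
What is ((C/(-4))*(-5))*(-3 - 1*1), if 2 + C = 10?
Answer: -40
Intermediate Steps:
C = 8 (C = -2 + 10 = 8)
((C/(-4))*(-5))*(-3 - 1*1) = ((8/(-4))*(-5))*(-3 - 1*1) = ((8*(-¼))*(-5))*(-3 - 1) = -2*(-5)*(-4) = 10*(-4) = -40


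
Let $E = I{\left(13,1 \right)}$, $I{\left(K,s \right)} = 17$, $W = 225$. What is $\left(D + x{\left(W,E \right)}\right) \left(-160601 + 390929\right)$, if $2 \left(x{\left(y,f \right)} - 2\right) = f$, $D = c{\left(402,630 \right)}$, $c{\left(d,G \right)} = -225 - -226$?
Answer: $2648772$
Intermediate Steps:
$c{\left(d,G \right)} = 1$ ($c{\left(d,G \right)} = -225 + 226 = 1$)
$D = 1$
$E = 17$
$x{\left(y,f \right)} = 2 + \frac{f}{2}$
$\left(D + x{\left(W,E \right)}\right) \left(-160601 + 390929\right) = \left(1 + \left(2 + \frac{1}{2} \cdot 17\right)\right) \left(-160601 + 390929\right) = \left(1 + \left(2 + \frac{17}{2}\right)\right) 230328 = \left(1 + \frac{21}{2}\right) 230328 = \frac{23}{2} \cdot 230328 = 2648772$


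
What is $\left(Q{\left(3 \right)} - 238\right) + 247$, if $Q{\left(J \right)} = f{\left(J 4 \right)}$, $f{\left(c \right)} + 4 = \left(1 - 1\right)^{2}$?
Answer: $5$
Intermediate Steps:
$f{\left(c \right)} = -4$ ($f{\left(c \right)} = -4 + \left(1 - 1\right)^{2} = -4 + 0^{2} = -4 + 0 = -4$)
$Q{\left(J \right)} = -4$
$\left(Q{\left(3 \right)} - 238\right) + 247 = \left(-4 - 238\right) + 247 = -242 + 247 = 5$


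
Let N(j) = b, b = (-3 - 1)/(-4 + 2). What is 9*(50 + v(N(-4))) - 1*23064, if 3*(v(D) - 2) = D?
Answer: -22590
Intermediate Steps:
b = 2 (b = -4/(-2) = -4*(-½) = 2)
N(j) = 2
v(D) = 2 + D/3
9*(50 + v(N(-4))) - 1*23064 = 9*(50 + (2 + (⅓)*2)) - 1*23064 = 9*(50 + (2 + ⅔)) - 23064 = 9*(50 + 8/3) - 23064 = 9*(158/3) - 23064 = 474 - 23064 = -22590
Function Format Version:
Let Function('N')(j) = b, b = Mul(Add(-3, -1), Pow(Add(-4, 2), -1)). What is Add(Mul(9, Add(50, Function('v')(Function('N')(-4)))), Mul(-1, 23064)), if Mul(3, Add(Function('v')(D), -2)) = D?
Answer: -22590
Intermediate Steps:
b = 2 (b = Mul(-4, Pow(-2, -1)) = Mul(-4, Rational(-1, 2)) = 2)
Function('N')(j) = 2
Function('v')(D) = Add(2, Mul(Rational(1, 3), D))
Add(Mul(9, Add(50, Function('v')(Function('N')(-4)))), Mul(-1, 23064)) = Add(Mul(9, Add(50, Add(2, Mul(Rational(1, 3), 2)))), Mul(-1, 23064)) = Add(Mul(9, Add(50, Add(2, Rational(2, 3)))), -23064) = Add(Mul(9, Add(50, Rational(8, 3))), -23064) = Add(Mul(9, Rational(158, 3)), -23064) = Add(474, -23064) = -22590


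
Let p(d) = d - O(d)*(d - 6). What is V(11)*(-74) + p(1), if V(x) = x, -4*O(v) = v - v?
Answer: -813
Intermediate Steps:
O(v) = 0 (O(v) = -(v - v)/4 = -¼*0 = 0)
p(d) = d (p(d) = d - 0*(d - 6) = d - 0*(-6 + d) = d - 1*0 = d + 0 = d)
V(11)*(-74) + p(1) = 11*(-74) + 1 = -814 + 1 = -813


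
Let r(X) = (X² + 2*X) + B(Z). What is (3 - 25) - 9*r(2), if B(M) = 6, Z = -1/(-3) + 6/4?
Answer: -148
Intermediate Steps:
Z = 11/6 (Z = -1*(-⅓) + 6*(¼) = ⅓ + 3/2 = 11/6 ≈ 1.8333)
r(X) = 6 + X² + 2*X (r(X) = (X² + 2*X) + 6 = 6 + X² + 2*X)
(3 - 25) - 9*r(2) = (3 - 25) - 9*(6 + 2² + 2*2) = -22 - 9*(6 + 4 + 4) = -22 - 9*14 = -22 - 126 = -148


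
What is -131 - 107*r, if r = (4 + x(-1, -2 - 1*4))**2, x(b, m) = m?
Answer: -559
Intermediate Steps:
r = 4 (r = (4 + (-2 - 1*4))**2 = (4 + (-2 - 4))**2 = (4 - 6)**2 = (-2)**2 = 4)
-131 - 107*r = -131 - 107*4 = -131 - 428 = -559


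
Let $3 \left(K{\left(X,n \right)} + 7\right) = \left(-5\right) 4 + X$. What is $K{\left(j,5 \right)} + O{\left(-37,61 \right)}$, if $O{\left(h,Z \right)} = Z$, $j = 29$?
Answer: $57$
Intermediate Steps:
$K{\left(X,n \right)} = - \frac{41}{3} + \frac{X}{3}$ ($K{\left(X,n \right)} = -7 + \frac{\left(-5\right) 4 + X}{3} = -7 + \frac{-20 + X}{3} = -7 + \left(- \frac{20}{3} + \frac{X}{3}\right) = - \frac{41}{3} + \frac{X}{3}$)
$K{\left(j,5 \right)} + O{\left(-37,61 \right)} = \left(- \frac{41}{3} + \frac{1}{3} \cdot 29\right) + 61 = \left(- \frac{41}{3} + \frac{29}{3}\right) + 61 = -4 + 61 = 57$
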